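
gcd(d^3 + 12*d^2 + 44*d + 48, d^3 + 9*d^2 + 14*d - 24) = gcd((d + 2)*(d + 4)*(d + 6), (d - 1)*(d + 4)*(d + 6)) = d^2 + 10*d + 24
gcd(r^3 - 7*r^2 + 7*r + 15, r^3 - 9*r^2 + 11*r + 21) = r^2 - 2*r - 3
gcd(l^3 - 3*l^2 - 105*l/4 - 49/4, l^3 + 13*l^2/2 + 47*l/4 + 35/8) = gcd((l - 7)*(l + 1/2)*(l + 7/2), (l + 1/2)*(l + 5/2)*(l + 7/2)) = l^2 + 4*l + 7/4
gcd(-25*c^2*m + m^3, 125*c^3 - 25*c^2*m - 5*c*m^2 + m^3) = 25*c^2 - m^2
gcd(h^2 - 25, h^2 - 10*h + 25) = h - 5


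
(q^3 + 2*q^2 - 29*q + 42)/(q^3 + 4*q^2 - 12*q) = (q^2 + 4*q - 21)/(q*(q + 6))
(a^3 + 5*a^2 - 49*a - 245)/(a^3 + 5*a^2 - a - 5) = (a^2 - 49)/(a^2 - 1)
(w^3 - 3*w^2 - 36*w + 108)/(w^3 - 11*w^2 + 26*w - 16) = (w^3 - 3*w^2 - 36*w + 108)/(w^3 - 11*w^2 + 26*w - 16)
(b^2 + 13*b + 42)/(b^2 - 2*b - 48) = (b + 7)/(b - 8)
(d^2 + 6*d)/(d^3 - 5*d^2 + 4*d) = (d + 6)/(d^2 - 5*d + 4)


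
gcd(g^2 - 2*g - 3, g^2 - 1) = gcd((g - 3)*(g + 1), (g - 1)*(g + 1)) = g + 1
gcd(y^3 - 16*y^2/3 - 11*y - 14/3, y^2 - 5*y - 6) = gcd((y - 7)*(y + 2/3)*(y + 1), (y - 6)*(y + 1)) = y + 1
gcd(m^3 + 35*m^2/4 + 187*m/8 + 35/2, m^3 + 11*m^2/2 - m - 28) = m^2 + 15*m/2 + 14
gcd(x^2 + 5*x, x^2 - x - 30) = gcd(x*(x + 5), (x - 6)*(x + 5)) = x + 5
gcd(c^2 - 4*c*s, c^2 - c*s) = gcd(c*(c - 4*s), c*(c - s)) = c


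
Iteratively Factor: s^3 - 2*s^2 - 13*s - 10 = (s + 2)*(s^2 - 4*s - 5) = (s - 5)*(s + 2)*(s + 1)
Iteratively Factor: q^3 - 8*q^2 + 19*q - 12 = (q - 1)*(q^2 - 7*q + 12) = (q - 3)*(q - 1)*(q - 4)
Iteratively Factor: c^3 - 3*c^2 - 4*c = (c + 1)*(c^2 - 4*c) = (c - 4)*(c + 1)*(c)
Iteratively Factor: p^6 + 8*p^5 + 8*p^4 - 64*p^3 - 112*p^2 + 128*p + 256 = (p - 2)*(p^5 + 10*p^4 + 28*p^3 - 8*p^2 - 128*p - 128) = (p - 2)*(p + 4)*(p^4 + 6*p^3 + 4*p^2 - 24*p - 32) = (p - 2)*(p + 2)*(p + 4)*(p^3 + 4*p^2 - 4*p - 16) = (p - 2)*(p + 2)*(p + 4)^2*(p^2 - 4) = (p - 2)*(p + 2)^2*(p + 4)^2*(p - 2)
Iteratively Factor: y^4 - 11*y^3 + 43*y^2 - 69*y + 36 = (y - 4)*(y^3 - 7*y^2 + 15*y - 9) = (y - 4)*(y - 3)*(y^2 - 4*y + 3) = (y - 4)*(y - 3)^2*(y - 1)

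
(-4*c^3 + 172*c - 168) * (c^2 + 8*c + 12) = -4*c^5 - 32*c^4 + 124*c^3 + 1208*c^2 + 720*c - 2016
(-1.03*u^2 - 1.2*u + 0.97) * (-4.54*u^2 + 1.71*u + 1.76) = 4.6762*u^4 + 3.6867*u^3 - 8.2686*u^2 - 0.4533*u + 1.7072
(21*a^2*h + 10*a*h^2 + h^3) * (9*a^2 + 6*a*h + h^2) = 189*a^4*h + 216*a^3*h^2 + 90*a^2*h^3 + 16*a*h^4 + h^5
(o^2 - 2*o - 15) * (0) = 0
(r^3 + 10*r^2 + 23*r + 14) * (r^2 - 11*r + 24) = r^5 - r^4 - 63*r^3 + r^2 + 398*r + 336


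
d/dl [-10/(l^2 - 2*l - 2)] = 20*(l - 1)/(-l^2 + 2*l + 2)^2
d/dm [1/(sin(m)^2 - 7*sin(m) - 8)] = (7 - 2*sin(m))*cos(m)/((sin(m) - 8)^2*(sin(m) + 1)^2)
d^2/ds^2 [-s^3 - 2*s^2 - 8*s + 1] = -6*s - 4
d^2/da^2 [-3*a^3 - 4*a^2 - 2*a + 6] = -18*a - 8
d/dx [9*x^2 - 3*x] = 18*x - 3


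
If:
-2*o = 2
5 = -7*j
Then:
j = -5/7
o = -1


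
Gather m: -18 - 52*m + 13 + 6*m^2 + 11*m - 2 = 6*m^2 - 41*m - 7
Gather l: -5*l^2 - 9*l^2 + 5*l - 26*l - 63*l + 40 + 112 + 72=-14*l^2 - 84*l + 224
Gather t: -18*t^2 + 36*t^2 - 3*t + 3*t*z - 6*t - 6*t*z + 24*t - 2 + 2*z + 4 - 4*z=18*t^2 + t*(15 - 3*z) - 2*z + 2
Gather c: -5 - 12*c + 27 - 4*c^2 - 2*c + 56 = -4*c^2 - 14*c + 78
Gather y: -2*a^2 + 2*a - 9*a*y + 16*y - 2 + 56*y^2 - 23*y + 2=-2*a^2 + 2*a + 56*y^2 + y*(-9*a - 7)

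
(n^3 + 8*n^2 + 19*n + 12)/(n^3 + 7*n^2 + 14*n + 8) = (n + 3)/(n + 2)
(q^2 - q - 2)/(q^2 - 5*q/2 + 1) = 2*(q + 1)/(2*q - 1)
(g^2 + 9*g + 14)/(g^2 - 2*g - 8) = (g + 7)/(g - 4)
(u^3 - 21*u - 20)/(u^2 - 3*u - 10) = (u^2 + 5*u + 4)/(u + 2)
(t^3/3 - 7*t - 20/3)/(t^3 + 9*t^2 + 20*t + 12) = (t^2 - t - 20)/(3*(t^2 + 8*t + 12))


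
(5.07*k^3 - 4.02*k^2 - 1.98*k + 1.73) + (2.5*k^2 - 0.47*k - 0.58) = 5.07*k^3 - 1.52*k^2 - 2.45*k + 1.15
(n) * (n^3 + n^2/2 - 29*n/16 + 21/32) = n^4 + n^3/2 - 29*n^2/16 + 21*n/32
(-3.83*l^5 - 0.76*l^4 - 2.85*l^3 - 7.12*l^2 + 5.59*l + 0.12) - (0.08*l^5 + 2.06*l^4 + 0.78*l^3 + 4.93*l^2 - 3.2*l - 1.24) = -3.91*l^5 - 2.82*l^4 - 3.63*l^3 - 12.05*l^2 + 8.79*l + 1.36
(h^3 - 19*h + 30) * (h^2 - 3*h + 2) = h^5 - 3*h^4 - 17*h^3 + 87*h^2 - 128*h + 60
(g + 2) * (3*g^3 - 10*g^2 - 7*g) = 3*g^4 - 4*g^3 - 27*g^2 - 14*g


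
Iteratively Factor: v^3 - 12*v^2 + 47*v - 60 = (v - 4)*(v^2 - 8*v + 15) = (v - 5)*(v - 4)*(v - 3)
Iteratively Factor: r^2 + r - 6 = (r - 2)*(r + 3)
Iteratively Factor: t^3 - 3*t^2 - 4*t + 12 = (t - 3)*(t^2 - 4) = (t - 3)*(t + 2)*(t - 2)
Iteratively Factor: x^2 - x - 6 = (x + 2)*(x - 3)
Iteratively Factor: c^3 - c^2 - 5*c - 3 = (c + 1)*(c^2 - 2*c - 3) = (c - 3)*(c + 1)*(c + 1)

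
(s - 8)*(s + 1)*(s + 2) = s^3 - 5*s^2 - 22*s - 16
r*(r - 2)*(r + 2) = r^3 - 4*r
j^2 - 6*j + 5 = (j - 5)*(j - 1)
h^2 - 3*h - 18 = (h - 6)*(h + 3)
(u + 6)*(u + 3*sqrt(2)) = u^2 + 3*sqrt(2)*u + 6*u + 18*sqrt(2)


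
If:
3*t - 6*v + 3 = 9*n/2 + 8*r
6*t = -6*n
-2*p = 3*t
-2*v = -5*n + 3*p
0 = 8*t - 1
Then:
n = -1/8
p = -3/16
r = 33/64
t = 1/8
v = -1/32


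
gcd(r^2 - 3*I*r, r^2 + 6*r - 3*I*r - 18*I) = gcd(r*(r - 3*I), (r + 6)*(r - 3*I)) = r - 3*I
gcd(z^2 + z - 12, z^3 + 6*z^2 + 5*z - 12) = z + 4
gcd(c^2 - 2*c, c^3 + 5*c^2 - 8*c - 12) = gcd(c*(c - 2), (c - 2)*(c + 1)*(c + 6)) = c - 2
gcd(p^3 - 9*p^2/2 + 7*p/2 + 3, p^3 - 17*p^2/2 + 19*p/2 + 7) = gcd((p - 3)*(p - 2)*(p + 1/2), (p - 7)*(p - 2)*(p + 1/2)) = p^2 - 3*p/2 - 1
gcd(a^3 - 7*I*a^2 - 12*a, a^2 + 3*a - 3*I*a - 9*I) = a - 3*I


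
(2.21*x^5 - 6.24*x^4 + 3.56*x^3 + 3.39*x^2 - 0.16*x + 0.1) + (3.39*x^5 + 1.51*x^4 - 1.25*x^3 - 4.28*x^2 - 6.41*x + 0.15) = 5.6*x^5 - 4.73*x^4 + 2.31*x^3 - 0.89*x^2 - 6.57*x + 0.25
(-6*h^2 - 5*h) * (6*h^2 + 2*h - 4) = -36*h^4 - 42*h^3 + 14*h^2 + 20*h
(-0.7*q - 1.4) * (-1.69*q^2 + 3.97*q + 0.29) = 1.183*q^3 - 0.413*q^2 - 5.761*q - 0.406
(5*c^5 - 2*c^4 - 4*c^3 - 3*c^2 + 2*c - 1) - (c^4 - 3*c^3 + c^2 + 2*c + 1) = 5*c^5 - 3*c^4 - c^3 - 4*c^2 - 2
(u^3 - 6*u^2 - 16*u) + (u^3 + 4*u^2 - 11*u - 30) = 2*u^3 - 2*u^2 - 27*u - 30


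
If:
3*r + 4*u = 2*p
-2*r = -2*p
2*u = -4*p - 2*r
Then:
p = 0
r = 0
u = 0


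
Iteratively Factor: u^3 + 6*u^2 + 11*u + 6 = (u + 1)*(u^2 + 5*u + 6) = (u + 1)*(u + 3)*(u + 2)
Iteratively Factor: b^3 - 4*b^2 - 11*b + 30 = (b - 2)*(b^2 - 2*b - 15) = (b - 5)*(b - 2)*(b + 3)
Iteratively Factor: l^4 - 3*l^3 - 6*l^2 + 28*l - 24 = (l + 3)*(l^3 - 6*l^2 + 12*l - 8) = (l - 2)*(l + 3)*(l^2 - 4*l + 4) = (l - 2)^2*(l + 3)*(l - 2)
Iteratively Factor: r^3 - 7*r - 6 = (r + 2)*(r^2 - 2*r - 3) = (r + 1)*(r + 2)*(r - 3)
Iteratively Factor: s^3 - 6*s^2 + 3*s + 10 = (s - 5)*(s^2 - s - 2) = (s - 5)*(s + 1)*(s - 2)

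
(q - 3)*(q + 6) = q^2 + 3*q - 18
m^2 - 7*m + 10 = (m - 5)*(m - 2)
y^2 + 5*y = y*(y + 5)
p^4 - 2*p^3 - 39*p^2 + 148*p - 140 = (p - 5)*(p - 2)^2*(p + 7)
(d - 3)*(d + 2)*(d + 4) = d^3 + 3*d^2 - 10*d - 24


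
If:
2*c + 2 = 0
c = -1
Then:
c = -1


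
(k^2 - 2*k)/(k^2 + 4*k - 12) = k/(k + 6)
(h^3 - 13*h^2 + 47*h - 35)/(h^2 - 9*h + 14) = (h^2 - 6*h + 5)/(h - 2)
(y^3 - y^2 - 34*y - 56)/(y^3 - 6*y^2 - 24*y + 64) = (y^2 - 5*y - 14)/(y^2 - 10*y + 16)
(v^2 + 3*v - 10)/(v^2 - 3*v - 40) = (v - 2)/(v - 8)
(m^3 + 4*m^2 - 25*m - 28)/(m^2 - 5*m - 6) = (m^2 + 3*m - 28)/(m - 6)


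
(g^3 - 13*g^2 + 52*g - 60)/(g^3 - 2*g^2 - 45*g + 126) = (g^2 - 7*g + 10)/(g^2 + 4*g - 21)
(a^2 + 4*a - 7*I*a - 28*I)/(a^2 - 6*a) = (a^2 + a*(4 - 7*I) - 28*I)/(a*(a - 6))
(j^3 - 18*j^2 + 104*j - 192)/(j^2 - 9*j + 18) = (j^2 - 12*j + 32)/(j - 3)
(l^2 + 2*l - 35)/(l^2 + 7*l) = (l - 5)/l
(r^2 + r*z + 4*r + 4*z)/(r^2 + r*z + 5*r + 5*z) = (r + 4)/(r + 5)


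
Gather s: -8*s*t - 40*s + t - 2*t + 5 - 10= s*(-8*t - 40) - t - 5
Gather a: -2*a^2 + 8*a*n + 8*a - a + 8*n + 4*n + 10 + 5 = -2*a^2 + a*(8*n + 7) + 12*n + 15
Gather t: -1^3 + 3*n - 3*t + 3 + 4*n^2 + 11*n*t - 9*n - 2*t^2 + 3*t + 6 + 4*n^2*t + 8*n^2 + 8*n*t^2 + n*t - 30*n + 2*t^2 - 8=12*n^2 + 8*n*t^2 - 36*n + t*(4*n^2 + 12*n)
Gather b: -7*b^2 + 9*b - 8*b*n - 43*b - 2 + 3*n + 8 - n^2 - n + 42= -7*b^2 + b*(-8*n - 34) - n^2 + 2*n + 48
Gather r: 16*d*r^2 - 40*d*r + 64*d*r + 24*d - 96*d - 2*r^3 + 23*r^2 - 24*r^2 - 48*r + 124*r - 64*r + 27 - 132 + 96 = -72*d - 2*r^3 + r^2*(16*d - 1) + r*(24*d + 12) - 9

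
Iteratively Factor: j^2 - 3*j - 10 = (j + 2)*(j - 5)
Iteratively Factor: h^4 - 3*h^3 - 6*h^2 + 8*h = (h)*(h^3 - 3*h^2 - 6*h + 8) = h*(h - 4)*(h^2 + h - 2) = h*(h - 4)*(h - 1)*(h + 2)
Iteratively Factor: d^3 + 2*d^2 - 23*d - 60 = (d + 4)*(d^2 - 2*d - 15) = (d + 3)*(d + 4)*(d - 5)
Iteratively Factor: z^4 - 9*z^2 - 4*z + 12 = (z - 3)*(z^3 + 3*z^2 - 4) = (z - 3)*(z + 2)*(z^2 + z - 2) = (z - 3)*(z - 1)*(z + 2)*(z + 2)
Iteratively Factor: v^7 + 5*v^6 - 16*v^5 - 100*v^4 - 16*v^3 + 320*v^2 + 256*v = (v + 1)*(v^6 + 4*v^5 - 20*v^4 - 80*v^3 + 64*v^2 + 256*v) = (v + 1)*(v + 4)*(v^5 - 20*v^3 + 64*v) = (v + 1)*(v + 2)*(v + 4)*(v^4 - 2*v^3 - 16*v^2 + 32*v) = (v + 1)*(v + 2)*(v + 4)^2*(v^3 - 6*v^2 + 8*v) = (v - 4)*(v + 1)*(v + 2)*(v + 4)^2*(v^2 - 2*v) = v*(v - 4)*(v + 1)*(v + 2)*(v + 4)^2*(v - 2)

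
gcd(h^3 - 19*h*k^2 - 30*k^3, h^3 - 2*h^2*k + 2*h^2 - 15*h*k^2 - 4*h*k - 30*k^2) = h^2 - 2*h*k - 15*k^2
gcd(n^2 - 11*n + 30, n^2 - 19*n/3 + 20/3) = n - 5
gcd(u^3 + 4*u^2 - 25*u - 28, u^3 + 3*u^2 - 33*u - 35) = u^2 + 8*u + 7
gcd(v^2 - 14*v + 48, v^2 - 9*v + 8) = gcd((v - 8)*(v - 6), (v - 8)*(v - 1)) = v - 8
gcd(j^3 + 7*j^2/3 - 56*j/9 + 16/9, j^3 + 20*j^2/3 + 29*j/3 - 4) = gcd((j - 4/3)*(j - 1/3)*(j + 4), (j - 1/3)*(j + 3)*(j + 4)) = j^2 + 11*j/3 - 4/3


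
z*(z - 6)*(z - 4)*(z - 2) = z^4 - 12*z^3 + 44*z^2 - 48*z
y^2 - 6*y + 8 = (y - 4)*(y - 2)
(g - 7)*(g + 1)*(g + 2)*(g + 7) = g^4 + 3*g^3 - 47*g^2 - 147*g - 98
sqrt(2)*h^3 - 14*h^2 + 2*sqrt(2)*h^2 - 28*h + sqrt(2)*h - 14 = (h + 1)*(h - 7*sqrt(2))*(sqrt(2)*h + sqrt(2))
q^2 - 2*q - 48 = (q - 8)*(q + 6)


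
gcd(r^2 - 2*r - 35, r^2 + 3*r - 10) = r + 5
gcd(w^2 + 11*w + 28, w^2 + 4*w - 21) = w + 7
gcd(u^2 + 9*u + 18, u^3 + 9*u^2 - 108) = u + 6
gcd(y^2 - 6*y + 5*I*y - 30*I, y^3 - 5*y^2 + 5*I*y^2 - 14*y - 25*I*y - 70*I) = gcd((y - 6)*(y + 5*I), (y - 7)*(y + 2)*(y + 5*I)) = y + 5*I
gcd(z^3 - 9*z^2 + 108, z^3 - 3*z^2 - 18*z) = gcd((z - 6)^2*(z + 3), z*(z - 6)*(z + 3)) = z^2 - 3*z - 18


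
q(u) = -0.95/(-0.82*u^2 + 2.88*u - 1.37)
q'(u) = -0.95*(1.64*u - 2.88)/(-0.82*u^2 + 2.88*u - 1.37)^2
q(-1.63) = 0.12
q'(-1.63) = 0.08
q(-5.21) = 0.02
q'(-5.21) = 0.01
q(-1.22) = 0.16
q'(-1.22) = 0.12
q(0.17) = 1.05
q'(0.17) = 3.02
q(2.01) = -0.86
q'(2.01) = -0.32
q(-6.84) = 0.02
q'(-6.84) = 0.00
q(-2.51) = 0.07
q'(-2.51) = 0.04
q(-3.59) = 0.04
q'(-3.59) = 0.02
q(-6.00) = 0.02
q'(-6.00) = 0.01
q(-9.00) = 0.01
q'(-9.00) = 0.00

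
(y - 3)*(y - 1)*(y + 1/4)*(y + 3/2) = y^4 - 9*y^3/4 - 29*y^2/8 + 15*y/4 + 9/8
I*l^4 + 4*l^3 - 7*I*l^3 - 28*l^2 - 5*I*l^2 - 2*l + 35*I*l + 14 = (l - 7)*(l - 2*I)*(l - I)*(I*l + 1)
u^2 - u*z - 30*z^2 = (u - 6*z)*(u + 5*z)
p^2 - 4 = (p - 2)*(p + 2)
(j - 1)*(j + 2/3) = j^2 - j/3 - 2/3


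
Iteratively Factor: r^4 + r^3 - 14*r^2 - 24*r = (r)*(r^3 + r^2 - 14*r - 24) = r*(r - 4)*(r^2 + 5*r + 6) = r*(r - 4)*(r + 2)*(r + 3)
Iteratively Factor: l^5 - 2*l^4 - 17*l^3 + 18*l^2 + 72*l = (l - 3)*(l^4 + l^3 - 14*l^2 - 24*l) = l*(l - 3)*(l^3 + l^2 - 14*l - 24) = l*(l - 4)*(l - 3)*(l^2 + 5*l + 6) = l*(l - 4)*(l - 3)*(l + 2)*(l + 3)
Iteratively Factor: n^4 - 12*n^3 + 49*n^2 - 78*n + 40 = (n - 1)*(n^3 - 11*n^2 + 38*n - 40) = (n - 2)*(n - 1)*(n^2 - 9*n + 20) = (n - 4)*(n - 2)*(n - 1)*(n - 5)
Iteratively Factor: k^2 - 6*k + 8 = (k - 2)*(k - 4)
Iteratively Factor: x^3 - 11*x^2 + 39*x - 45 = (x - 5)*(x^2 - 6*x + 9) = (x - 5)*(x - 3)*(x - 3)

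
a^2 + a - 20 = (a - 4)*(a + 5)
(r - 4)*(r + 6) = r^2 + 2*r - 24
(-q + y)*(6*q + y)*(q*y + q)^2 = -6*q^4*y^2 - 12*q^4*y - 6*q^4 + 5*q^3*y^3 + 10*q^3*y^2 + 5*q^3*y + q^2*y^4 + 2*q^2*y^3 + q^2*y^2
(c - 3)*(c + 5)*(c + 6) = c^3 + 8*c^2 - 3*c - 90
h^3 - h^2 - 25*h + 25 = (h - 5)*(h - 1)*(h + 5)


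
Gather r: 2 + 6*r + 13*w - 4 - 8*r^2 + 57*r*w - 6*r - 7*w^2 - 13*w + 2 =-8*r^2 + 57*r*w - 7*w^2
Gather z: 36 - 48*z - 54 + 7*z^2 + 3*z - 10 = 7*z^2 - 45*z - 28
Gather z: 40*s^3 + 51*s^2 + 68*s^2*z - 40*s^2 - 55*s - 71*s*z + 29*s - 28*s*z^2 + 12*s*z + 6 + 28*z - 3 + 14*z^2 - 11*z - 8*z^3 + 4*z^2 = 40*s^3 + 11*s^2 - 26*s - 8*z^3 + z^2*(18 - 28*s) + z*(68*s^2 - 59*s + 17) + 3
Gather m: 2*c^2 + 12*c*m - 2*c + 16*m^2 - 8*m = 2*c^2 - 2*c + 16*m^2 + m*(12*c - 8)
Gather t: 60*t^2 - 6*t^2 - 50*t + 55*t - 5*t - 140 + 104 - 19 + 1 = 54*t^2 - 54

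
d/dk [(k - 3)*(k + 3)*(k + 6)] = 3*k^2 + 12*k - 9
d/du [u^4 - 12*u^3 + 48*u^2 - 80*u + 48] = 4*u^3 - 36*u^2 + 96*u - 80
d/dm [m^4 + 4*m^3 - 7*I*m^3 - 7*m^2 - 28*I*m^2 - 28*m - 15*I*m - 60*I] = 4*m^3 + m^2*(12 - 21*I) + m*(-14 - 56*I) - 28 - 15*I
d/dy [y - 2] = 1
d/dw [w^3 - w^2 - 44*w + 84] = 3*w^2 - 2*w - 44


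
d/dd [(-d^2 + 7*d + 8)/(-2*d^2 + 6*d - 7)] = (8*d^2 + 46*d - 97)/(4*d^4 - 24*d^3 + 64*d^2 - 84*d + 49)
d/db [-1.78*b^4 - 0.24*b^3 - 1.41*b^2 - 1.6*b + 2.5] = -7.12*b^3 - 0.72*b^2 - 2.82*b - 1.6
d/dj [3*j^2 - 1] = 6*j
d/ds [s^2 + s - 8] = 2*s + 1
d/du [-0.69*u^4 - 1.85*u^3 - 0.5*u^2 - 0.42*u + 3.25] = -2.76*u^3 - 5.55*u^2 - 1.0*u - 0.42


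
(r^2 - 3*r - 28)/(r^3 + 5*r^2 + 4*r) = (r - 7)/(r*(r + 1))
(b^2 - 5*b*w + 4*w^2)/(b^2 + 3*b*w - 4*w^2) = (b - 4*w)/(b + 4*w)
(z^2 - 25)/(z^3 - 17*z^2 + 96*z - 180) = (z + 5)/(z^2 - 12*z + 36)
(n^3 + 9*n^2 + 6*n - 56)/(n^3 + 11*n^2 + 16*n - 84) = (n + 4)/(n + 6)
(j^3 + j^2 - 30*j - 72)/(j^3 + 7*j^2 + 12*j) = (j - 6)/j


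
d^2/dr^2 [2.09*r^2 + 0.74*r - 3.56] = 4.18000000000000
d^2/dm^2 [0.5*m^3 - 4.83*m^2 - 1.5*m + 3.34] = 3.0*m - 9.66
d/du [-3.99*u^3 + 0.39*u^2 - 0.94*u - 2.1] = -11.97*u^2 + 0.78*u - 0.94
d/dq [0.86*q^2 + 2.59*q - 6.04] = 1.72*q + 2.59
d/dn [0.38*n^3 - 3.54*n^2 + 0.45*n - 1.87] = 1.14*n^2 - 7.08*n + 0.45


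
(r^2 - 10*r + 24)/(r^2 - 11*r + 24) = (r^2 - 10*r + 24)/(r^2 - 11*r + 24)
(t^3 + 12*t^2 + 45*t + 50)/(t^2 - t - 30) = (t^2 + 7*t + 10)/(t - 6)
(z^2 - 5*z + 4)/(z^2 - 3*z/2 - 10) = 2*(z - 1)/(2*z + 5)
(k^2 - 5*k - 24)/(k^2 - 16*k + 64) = (k + 3)/(k - 8)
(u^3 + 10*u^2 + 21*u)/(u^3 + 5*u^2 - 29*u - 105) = u/(u - 5)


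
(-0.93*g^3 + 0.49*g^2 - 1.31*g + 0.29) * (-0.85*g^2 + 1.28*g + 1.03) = 0.7905*g^5 - 1.6069*g^4 + 0.7828*g^3 - 1.4186*g^2 - 0.9781*g + 0.2987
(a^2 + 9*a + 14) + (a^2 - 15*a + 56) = 2*a^2 - 6*a + 70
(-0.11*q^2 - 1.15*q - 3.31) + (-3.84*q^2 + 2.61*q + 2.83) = -3.95*q^2 + 1.46*q - 0.48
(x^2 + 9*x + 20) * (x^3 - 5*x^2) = x^5 + 4*x^4 - 25*x^3 - 100*x^2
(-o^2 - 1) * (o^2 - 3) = -o^4 + 2*o^2 + 3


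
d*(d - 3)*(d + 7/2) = d^3 + d^2/2 - 21*d/2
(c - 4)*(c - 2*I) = c^2 - 4*c - 2*I*c + 8*I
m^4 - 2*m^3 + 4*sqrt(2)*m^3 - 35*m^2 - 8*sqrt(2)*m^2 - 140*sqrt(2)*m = m*(m - 7)*(m + 5)*(m + 4*sqrt(2))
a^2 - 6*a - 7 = (a - 7)*(a + 1)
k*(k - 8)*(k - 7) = k^3 - 15*k^2 + 56*k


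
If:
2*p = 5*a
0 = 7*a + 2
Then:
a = -2/7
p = -5/7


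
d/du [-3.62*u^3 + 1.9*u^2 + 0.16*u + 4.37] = -10.86*u^2 + 3.8*u + 0.16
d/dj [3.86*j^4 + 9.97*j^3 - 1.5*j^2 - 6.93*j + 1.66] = 15.44*j^3 + 29.91*j^2 - 3.0*j - 6.93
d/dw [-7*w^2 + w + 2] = 1 - 14*w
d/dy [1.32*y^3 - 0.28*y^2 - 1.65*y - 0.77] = 3.96*y^2 - 0.56*y - 1.65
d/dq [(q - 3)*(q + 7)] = 2*q + 4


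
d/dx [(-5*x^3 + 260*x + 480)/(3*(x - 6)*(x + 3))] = 5*(-x^4 + 6*x^3 + 2*x^2 - 192*x - 648)/(3*(x^4 - 6*x^3 - 27*x^2 + 108*x + 324))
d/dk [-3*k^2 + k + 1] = 1 - 6*k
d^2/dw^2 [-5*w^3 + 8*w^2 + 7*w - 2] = 16 - 30*w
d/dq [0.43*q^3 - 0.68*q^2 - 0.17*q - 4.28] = 1.29*q^2 - 1.36*q - 0.17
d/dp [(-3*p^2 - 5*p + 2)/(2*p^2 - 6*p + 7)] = (28*p^2 - 50*p - 23)/(4*p^4 - 24*p^3 + 64*p^2 - 84*p + 49)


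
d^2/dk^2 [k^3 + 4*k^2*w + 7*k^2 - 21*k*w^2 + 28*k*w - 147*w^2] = 6*k + 8*w + 14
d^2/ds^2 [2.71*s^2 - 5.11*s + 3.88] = 5.42000000000000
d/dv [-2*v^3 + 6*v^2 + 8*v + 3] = -6*v^2 + 12*v + 8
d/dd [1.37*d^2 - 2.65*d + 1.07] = 2.74*d - 2.65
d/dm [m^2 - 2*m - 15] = 2*m - 2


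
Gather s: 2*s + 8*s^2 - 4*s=8*s^2 - 2*s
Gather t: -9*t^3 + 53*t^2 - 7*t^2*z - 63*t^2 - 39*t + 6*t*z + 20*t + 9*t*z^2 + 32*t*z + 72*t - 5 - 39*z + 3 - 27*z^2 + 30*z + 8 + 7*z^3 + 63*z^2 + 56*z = -9*t^3 + t^2*(-7*z - 10) + t*(9*z^2 + 38*z + 53) + 7*z^3 + 36*z^2 + 47*z + 6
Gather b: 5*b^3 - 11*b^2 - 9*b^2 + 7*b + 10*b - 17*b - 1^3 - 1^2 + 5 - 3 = 5*b^3 - 20*b^2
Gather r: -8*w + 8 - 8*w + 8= 16 - 16*w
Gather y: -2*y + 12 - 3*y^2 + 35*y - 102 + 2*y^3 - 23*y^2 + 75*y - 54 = 2*y^3 - 26*y^2 + 108*y - 144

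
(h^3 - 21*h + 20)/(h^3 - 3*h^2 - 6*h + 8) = (h + 5)/(h + 2)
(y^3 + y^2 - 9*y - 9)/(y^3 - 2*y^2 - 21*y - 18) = (y - 3)/(y - 6)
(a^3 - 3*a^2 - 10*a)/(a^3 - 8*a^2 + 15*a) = (a + 2)/(a - 3)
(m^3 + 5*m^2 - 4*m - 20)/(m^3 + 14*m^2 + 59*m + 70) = (m - 2)/(m + 7)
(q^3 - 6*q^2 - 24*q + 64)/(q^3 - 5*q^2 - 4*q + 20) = (q^2 - 4*q - 32)/(q^2 - 3*q - 10)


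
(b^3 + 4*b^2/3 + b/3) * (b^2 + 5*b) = b^5 + 19*b^4/3 + 7*b^3 + 5*b^2/3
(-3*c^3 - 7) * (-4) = 12*c^3 + 28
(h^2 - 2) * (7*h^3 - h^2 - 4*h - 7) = 7*h^5 - h^4 - 18*h^3 - 5*h^2 + 8*h + 14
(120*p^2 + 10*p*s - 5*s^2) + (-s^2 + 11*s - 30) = 120*p^2 + 10*p*s - 6*s^2 + 11*s - 30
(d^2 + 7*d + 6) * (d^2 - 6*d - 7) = d^4 + d^3 - 43*d^2 - 85*d - 42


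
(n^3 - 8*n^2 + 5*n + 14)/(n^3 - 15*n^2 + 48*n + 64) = (n^2 - 9*n + 14)/(n^2 - 16*n + 64)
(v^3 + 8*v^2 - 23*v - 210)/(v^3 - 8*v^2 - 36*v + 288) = (v^2 + 2*v - 35)/(v^2 - 14*v + 48)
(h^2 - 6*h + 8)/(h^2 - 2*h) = (h - 4)/h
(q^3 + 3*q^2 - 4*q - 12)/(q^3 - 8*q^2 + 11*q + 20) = (q^3 + 3*q^2 - 4*q - 12)/(q^3 - 8*q^2 + 11*q + 20)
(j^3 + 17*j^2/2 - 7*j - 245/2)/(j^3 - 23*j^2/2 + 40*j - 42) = (j^2 + 12*j + 35)/(j^2 - 8*j + 12)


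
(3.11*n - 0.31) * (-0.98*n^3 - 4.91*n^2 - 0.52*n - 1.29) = -3.0478*n^4 - 14.9663*n^3 - 0.0951*n^2 - 3.8507*n + 0.3999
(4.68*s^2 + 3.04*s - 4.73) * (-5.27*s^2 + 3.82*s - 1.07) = -24.6636*s^4 + 1.8568*s^3 + 31.5323*s^2 - 21.3214*s + 5.0611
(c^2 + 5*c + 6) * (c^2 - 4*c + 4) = c^4 + c^3 - 10*c^2 - 4*c + 24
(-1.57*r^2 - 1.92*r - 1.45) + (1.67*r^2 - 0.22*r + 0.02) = 0.0999999999999999*r^2 - 2.14*r - 1.43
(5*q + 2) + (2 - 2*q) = 3*q + 4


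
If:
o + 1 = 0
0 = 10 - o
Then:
No Solution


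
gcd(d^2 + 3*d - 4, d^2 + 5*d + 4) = d + 4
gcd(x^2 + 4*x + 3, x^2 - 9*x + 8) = 1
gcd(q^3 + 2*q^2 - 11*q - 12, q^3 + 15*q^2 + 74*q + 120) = q + 4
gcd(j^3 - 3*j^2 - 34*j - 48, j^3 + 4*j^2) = 1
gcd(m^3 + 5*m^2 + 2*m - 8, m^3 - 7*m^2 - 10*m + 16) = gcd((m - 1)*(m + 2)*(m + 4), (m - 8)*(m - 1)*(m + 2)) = m^2 + m - 2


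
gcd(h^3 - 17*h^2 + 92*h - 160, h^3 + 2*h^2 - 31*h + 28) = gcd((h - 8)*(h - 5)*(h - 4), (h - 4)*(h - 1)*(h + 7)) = h - 4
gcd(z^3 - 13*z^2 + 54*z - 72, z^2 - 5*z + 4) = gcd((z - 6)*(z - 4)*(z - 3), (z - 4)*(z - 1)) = z - 4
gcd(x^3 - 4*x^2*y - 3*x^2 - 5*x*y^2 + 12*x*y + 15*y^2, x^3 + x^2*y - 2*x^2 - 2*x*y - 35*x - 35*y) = x + y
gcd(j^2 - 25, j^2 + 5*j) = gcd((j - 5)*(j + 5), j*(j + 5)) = j + 5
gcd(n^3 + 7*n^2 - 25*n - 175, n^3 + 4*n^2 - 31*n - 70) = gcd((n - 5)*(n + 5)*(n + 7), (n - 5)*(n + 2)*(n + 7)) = n^2 + 2*n - 35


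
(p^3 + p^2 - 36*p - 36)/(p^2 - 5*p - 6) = p + 6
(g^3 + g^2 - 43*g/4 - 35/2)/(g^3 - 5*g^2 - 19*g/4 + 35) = (g + 2)/(g - 4)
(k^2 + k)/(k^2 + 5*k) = (k + 1)/(k + 5)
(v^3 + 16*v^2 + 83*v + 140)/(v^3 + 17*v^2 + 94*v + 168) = (v + 5)/(v + 6)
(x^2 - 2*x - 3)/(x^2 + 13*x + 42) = (x^2 - 2*x - 3)/(x^2 + 13*x + 42)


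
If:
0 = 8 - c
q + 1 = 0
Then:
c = 8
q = -1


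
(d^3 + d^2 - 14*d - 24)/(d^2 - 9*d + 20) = (d^2 + 5*d + 6)/(d - 5)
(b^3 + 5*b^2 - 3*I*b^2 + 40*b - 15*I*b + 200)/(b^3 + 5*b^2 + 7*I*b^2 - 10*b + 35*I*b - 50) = (b - 8*I)/(b + 2*I)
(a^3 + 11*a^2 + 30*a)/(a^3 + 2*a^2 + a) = (a^2 + 11*a + 30)/(a^2 + 2*a + 1)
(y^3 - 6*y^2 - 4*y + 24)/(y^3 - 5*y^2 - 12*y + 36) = (y + 2)/(y + 3)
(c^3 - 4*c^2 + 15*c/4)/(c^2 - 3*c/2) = c - 5/2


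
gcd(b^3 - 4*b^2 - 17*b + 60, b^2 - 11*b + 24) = b - 3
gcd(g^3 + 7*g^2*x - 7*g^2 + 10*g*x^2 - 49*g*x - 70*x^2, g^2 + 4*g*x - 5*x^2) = g + 5*x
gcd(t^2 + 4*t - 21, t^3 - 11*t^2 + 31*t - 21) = t - 3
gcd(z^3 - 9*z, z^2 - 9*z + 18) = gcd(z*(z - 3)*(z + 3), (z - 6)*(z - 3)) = z - 3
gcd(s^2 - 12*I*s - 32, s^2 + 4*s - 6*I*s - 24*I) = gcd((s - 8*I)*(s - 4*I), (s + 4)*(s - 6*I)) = 1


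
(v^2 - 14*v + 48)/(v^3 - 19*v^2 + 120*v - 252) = (v - 8)/(v^2 - 13*v + 42)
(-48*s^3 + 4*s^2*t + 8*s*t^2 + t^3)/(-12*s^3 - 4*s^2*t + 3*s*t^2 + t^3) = (24*s^2 + 10*s*t + t^2)/(6*s^2 + 5*s*t + t^2)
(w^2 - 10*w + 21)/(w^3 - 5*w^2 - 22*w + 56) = (w - 3)/(w^2 + 2*w - 8)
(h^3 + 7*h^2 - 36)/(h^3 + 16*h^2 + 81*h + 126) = (h - 2)/(h + 7)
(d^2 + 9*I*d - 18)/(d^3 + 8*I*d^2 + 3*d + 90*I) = (d + 3*I)/(d^2 + 2*I*d + 15)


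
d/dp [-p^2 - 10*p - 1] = -2*p - 10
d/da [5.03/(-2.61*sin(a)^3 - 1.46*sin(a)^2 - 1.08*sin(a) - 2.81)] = (39.3849*sin(a)^2 + 14.6876*sin(a) + 5.4324)*cos(a)/(2.61*sin(a)^3 + 1.46*sin(a)^2 + 1.08*sin(a) + 2.81)^2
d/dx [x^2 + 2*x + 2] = 2*x + 2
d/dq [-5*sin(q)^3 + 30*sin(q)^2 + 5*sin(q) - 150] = 5*(-3*sin(q)^2 + 12*sin(q) + 1)*cos(q)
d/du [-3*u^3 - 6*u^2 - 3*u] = -9*u^2 - 12*u - 3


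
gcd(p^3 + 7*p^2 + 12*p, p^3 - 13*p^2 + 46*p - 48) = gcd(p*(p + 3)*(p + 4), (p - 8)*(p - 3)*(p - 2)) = 1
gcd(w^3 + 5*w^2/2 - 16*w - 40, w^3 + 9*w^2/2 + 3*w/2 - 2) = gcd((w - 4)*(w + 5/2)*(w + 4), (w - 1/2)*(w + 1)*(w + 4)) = w + 4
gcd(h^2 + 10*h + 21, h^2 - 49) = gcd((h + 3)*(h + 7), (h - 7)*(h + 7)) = h + 7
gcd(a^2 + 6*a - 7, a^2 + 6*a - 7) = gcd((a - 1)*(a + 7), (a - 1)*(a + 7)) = a^2 + 6*a - 7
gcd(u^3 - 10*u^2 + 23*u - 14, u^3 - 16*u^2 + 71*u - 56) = u^2 - 8*u + 7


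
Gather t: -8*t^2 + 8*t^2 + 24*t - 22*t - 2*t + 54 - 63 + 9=0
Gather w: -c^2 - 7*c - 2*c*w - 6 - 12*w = -c^2 - 7*c + w*(-2*c - 12) - 6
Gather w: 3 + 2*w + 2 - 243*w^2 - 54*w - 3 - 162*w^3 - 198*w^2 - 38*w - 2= -162*w^3 - 441*w^2 - 90*w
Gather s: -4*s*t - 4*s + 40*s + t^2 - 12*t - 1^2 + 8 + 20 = s*(36 - 4*t) + t^2 - 12*t + 27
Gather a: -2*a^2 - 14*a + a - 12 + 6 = -2*a^2 - 13*a - 6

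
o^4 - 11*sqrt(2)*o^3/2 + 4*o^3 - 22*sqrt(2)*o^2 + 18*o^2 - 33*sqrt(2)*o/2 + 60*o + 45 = (o + 1)*(o + 3)*(o - 3*sqrt(2))*(o - 5*sqrt(2)/2)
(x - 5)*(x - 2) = x^2 - 7*x + 10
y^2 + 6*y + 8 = (y + 2)*(y + 4)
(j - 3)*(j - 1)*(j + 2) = j^3 - 2*j^2 - 5*j + 6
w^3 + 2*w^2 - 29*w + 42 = (w - 3)*(w - 2)*(w + 7)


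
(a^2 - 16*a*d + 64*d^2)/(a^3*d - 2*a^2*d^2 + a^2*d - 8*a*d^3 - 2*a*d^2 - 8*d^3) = (-a^2 + 16*a*d - 64*d^2)/(d*(-a^3 + 2*a^2*d - a^2 + 8*a*d^2 + 2*a*d + 8*d^2))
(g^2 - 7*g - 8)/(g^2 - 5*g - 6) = (g - 8)/(g - 6)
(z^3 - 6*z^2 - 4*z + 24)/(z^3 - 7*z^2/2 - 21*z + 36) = 2*(z^2 - 4)/(2*z^2 + 5*z - 12)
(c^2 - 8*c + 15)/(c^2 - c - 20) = (c - 3)/(c + 4)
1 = 1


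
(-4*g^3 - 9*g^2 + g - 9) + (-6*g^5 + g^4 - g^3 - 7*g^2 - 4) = -6*g^5 + g^4 - 5*g^3 - 16*g^2 + g - 13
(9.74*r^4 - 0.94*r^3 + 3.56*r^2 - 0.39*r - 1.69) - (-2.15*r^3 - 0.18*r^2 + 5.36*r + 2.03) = 9.74*r^4 + 1.21*r^3 + 3.74*r^2 - 5.75*r - 3.72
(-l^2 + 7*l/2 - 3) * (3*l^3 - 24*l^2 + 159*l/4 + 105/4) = -3*l^5 + 69*l^4/2 - 531*l^3/4 + 1479*l^2/8 - 219*l/8 - 315/4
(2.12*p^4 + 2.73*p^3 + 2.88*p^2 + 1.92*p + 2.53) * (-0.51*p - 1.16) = -1.0812*p^5 - 3.8515*p^4 - 4.6356*p^3 - 4.32*p^2 - 3.5175*p - 2.9348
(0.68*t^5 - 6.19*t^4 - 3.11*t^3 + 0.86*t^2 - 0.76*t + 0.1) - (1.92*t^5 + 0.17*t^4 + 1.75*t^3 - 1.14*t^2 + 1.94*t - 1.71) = -1.24*t^5 - 6.36*t^4 - 4.86*t^3 + 2.0*t^2 - 2.7*t + 1.81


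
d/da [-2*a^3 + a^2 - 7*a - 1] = -6*a^2 + 2*a - 7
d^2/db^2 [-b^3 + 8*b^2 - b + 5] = 16 - 6*b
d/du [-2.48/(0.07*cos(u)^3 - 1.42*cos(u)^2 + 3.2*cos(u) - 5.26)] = (-0.5208*cos(u)^2 + 7.0432*cos(u) - 7.936)*sin(u)/(0.07*cos(u)^3 - 1.42*cos(u)^2 + 3.2*cos(u) - 5.26)^2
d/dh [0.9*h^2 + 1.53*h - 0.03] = 1.8*h + 1.53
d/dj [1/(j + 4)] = -1/(j + 4)^2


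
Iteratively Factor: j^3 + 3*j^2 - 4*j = (j + 4)*(j^2 - j) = (j - 1)*(j + 4)*(j)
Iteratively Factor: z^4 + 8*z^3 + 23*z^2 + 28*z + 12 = (z + 2)*(z^3 + 6*z^2 + 11*z + 6) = (z + 2)*(z + 3)*(z^2 + 3*z + 2) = (z + 1)*(z + 2)*(z + 3)*(z + 2)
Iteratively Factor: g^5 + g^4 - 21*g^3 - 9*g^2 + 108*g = (g)*(g^4 + g^3 - 21*g^2 - 9*g + 108) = g*(g + 4)*(g^3 - 3*g^2 - 9*g + 27) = g*(g - 3)*(g + 4)*(g^2 - 9) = g*(g - 3)^2*(g + 4)*(g + 3)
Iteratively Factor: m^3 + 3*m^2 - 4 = (m + 2)*(m^2 + m - 2) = (m + 2)^2*(m - 1)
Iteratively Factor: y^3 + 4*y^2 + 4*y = (y + 2)*(y^2 + 2*y) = (y + 2)^2*(y)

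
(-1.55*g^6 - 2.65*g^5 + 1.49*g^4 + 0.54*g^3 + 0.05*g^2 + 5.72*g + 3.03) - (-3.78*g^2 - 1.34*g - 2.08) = -1.55*g^6 - 2.65*g^5 + 1.49*g^4 + 0.54*g^3 + 3.83*g^2 + 7.06*g + 5.11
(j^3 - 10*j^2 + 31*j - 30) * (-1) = -j^3 + 10*j^2 - 31*j + 30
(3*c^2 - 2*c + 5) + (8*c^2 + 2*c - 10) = 11*c^2 - 5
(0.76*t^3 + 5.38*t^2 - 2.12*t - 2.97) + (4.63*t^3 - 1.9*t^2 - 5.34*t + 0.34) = 5.39*t^3 + 3.48*t^2 - 7.46*t - 2.63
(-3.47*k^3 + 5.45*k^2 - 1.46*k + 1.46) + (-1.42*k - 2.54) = -3.47*k^3 + 5.45*k^2 - 2.88*k - 1.08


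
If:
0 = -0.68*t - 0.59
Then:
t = -0.87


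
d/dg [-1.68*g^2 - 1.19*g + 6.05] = -3.36*g - 1.19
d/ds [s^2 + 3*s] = 2*s + 3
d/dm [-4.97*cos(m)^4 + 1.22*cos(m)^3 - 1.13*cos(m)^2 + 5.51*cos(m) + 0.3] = (19.88*cos(m)^3 - 3.66*cos(m)^2 + 2.26*cos(m) - 5.51)*sin(m)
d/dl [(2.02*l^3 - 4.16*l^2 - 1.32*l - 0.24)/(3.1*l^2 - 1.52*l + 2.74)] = (6.262*l^4 - 6.14080000000001*l^3 + 27.0196*l^2 - 21.3088*l - 3.9816)/(9.61*l^4 - 9.424*l^3 + 19.2984*l^2 - 8.3296*l + 7.5076)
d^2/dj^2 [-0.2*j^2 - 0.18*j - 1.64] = -0.400000000000000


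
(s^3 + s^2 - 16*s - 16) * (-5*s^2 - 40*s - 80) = -5*s^5 - 45*s^4 - 40*s^3 + 640*s^2 + 1920*s + 1280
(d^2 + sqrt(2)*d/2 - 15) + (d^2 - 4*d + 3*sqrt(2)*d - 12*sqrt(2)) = 2*d^2 - 4*d + 7*sqrt(2)*d/2 - 12*sqrt(2) - 15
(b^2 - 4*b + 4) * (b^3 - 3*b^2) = b^5 - 7*b^4 + 16*b^3 - 12*b^2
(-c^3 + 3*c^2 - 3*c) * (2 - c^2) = c^5 - 3*c^4 + c^3 + 6*c^2 - 6*c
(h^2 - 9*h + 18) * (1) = h^2 - 9*h + 18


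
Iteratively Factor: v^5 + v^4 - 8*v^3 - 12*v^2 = (v)*(v^4 + v^3 - 8*v^2 - 12*v) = v*(v + 2)*(v^3 - v^2 - 6*v) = v*(v - 3)*(v + 2)*(v^2 + 2*v) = v*(v - 3)*(v + 2)^2*(v)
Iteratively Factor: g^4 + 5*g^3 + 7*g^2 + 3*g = (g + 1)*(g^3 + 4*g^2 + 3*g) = (g + 1)^2*(g^2 + 3*g) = (g + 1)^2*(g + 3)*(g)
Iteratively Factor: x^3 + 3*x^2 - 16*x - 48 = (x + 4)*(x^2 - x - 12) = (x + 3)*(x + 4)*(x - 4)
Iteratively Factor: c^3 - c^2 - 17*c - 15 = (c + 1)*(c^2 - 2*c - 15) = (c + 1)*(c + 3)*(c - 5)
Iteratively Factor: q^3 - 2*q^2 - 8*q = (q + 2)*(q^2 - 4*q) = q*(q + 2)*(q - 4)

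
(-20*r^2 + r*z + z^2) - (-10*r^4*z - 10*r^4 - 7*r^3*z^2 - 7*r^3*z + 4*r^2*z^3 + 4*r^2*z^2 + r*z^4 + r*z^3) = 10*r^4*z + 10*r^4 + 7*r^3*z^2 + 7*r^3*z - 4*r^2*z^3 - 4*r^2*z^2 - 20*r^2 - r*z^4 - r*z^3 + r*z + z^2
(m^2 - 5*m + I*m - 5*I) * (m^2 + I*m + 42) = m^4 - 5*m^3 + 2*I*m^3 + 41*m^2 - 10*I*m^2 - 205*m + 42*I*m - 210*I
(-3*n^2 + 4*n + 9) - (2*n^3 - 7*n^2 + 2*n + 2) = -2*n^3 + 4*n^2 + 2*n + 7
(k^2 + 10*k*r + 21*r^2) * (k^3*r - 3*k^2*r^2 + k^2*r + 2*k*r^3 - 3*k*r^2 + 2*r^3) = k^5*r + 7*k^4*r^2 + k^4*r - 7*k^3*r^3 + 7*k^3*r^2 - 43*k^2*r^4 - 7*k^2*r^3 + 42*k*r^5 - 43*k*r^4 + 42*r^5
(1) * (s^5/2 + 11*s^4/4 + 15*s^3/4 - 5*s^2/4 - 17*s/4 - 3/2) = s^5/2 + 11*s^4/4 + 15*s^3/4 - 5*s^2/4 - 17*s/4 - 3/2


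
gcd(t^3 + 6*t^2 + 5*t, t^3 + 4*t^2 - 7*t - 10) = t^2 + 6*t + 5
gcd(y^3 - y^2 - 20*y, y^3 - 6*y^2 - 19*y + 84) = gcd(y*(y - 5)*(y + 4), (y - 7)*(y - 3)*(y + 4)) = y + 4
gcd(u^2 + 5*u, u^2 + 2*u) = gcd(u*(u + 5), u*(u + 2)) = u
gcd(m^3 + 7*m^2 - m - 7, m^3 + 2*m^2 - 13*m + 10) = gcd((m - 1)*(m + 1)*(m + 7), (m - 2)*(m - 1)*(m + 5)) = m - 1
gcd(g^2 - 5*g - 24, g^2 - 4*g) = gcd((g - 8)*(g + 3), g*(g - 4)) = 1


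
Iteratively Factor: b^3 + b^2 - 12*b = (b - 3)*(b^2 + 4*b) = (b - 3)*(b + 4)*(b)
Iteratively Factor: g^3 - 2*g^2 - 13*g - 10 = (g + 1)*(g^2 - 3*g - 10) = (g - 5)*(g + 1)*(g + 2)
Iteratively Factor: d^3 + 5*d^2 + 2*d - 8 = (d - 1)*(d^2 + 6*d + 8) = (d - 1)*(d + 4)*(d + 2)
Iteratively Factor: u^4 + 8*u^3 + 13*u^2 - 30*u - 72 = (u + 3)*(u^3 + 5*u^2 - 2*u - 24) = (u + 3)*(u + 4)*(u^2 + u - 6) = (u + 3)^2*(u + 4)*(u - 2)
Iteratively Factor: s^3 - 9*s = (s - 3)*(s^2 + 3*s) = (s - 3)*(s + 3)*(s)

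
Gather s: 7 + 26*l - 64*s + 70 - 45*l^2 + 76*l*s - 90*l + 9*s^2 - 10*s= -45*l^2 - 64*l + 9*s^2 + s*(76*l - 74) + 77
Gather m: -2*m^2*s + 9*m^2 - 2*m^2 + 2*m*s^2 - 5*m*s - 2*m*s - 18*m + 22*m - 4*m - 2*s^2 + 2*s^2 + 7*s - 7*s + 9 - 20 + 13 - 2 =m^2*(7 - 2*s) + m*(2*s^2 - 7*s)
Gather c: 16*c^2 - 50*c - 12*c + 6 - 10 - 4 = 16*c^2 - 62*c - 8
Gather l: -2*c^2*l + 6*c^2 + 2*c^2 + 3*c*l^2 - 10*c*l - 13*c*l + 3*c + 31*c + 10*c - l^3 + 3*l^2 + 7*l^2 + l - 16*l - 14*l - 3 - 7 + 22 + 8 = 8*c^2 + 44*c - l^3 + l^2*(3*c + 10) + l*(-2*c^2 - 23*c - 29) + 20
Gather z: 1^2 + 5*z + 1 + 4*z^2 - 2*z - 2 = 4*z^2 + 3*z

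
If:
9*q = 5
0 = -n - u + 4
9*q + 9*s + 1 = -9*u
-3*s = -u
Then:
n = 9/2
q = 5/9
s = -1/6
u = -1/2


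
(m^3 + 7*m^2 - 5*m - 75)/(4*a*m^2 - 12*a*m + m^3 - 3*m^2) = (m^2 + 10*m + 25)/(m*(4*a + m))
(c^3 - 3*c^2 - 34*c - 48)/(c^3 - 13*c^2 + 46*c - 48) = (c^2 + 5*c + 6)/(c^2 - 5*c + 6)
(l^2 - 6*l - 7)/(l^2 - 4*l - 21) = (l + 1)/(l + 3)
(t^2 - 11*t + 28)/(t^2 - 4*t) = (t - 7)/t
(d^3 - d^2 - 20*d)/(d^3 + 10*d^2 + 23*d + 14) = d*(d^2 - d - 20)/(d^3 + 10*d^2 + 23*d + 14)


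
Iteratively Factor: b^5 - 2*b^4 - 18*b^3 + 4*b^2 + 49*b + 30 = (b + 1)*(b^4 - 3*b^3 - 15*b^2 + 19*b + 30) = (b - 2)*(b + 1)*(b^3 - b^2 - 17*b - 15) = (b - 2)*(b + 1)^2*(b^2 - 2*b - 15) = (b - 5)*(b - 2)*(b + 1)^2*(b + 3)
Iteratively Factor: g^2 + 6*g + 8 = (g + 2)*(g + 4)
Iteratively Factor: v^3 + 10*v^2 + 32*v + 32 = (v + 2)*(v^2 + 8*v + 16) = (v + 2)*(v + 4)*(v + 4)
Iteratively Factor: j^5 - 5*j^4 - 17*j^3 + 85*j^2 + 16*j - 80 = (j + 4)*(j^4 - 9*j^3 + 19*j^2 + 9*j - 20) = (j - 1)*(j + 4)*(j^3 - 8*j^2 + 11*j + 20) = (j - 4)*(j - 1)*(j + 4)*(j^2 - 4*j - 5) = (j - 4)*(j - 1)*(j + 1)*(j + 4)*(j - 5)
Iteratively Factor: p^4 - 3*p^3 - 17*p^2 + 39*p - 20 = (p - 1)*(p^3 - 2*p^2 - 19*p + 20) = (p - 1)*(p + 4)*(p^2 - 6*p + 5) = (p - 5)*(p - 1)*(p + 4)*(p - 1)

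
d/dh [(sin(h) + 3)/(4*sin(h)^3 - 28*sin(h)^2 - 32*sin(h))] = (-sin(h)^3 - sin(h)^2 + 21*sin(h) + 12)*cos(h)/(2*(sin(h) - 8)^2*(sin(h) + 1)^2*sin(h)^2)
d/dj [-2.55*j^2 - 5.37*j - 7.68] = -5.1*j - 5.37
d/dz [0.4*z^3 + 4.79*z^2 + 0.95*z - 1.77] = 1.2*z^2 + 9.58*z + 0.95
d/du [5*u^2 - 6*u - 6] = 10*u - 6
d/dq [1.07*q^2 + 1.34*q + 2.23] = 2.14*q + 1.34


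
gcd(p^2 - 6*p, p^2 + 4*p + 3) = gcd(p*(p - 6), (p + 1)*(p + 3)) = 1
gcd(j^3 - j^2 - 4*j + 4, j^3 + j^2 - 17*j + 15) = j - 1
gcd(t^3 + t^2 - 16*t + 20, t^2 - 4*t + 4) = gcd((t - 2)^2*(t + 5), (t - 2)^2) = t^2 - 4*t + 4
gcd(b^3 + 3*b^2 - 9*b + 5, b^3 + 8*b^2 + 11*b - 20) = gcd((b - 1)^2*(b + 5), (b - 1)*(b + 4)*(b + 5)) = b^2 + 4*b - 5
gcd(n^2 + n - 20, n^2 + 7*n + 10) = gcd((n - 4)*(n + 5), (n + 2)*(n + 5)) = n + 5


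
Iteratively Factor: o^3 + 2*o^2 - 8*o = (o + 4)*(o^2 - 2*o) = (o - 2)*(o + 4)*(o)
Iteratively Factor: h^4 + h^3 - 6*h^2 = (h)*(h^3 + h^2 - 6*h) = h*(h - 2)*(h^2 + 3*h) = h^2*(h - 2)*(h + 3)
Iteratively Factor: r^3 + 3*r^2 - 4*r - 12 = (r - 2)*(r^2 + 5*r + 6) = (r - 2)*(r + 2)*(r + 3)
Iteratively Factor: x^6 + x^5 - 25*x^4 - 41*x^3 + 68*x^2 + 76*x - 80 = (x - 5)*(x^5 + 6*x^4 + 5*x^3 - 16*x^2 - 12*x + 16) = (x - 5)*(x + 2)*(x^4 + 4*x^3 - 3*x^2 - 10*x + 8) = (x - 5)*(x + 2)*(x + 4)*(x^3 - 3*x + 2) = (x - 5)*(x - 1)*(x + 2)*(x + 4)*(x^2 + x - 2) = (x - 5)*(x - 1)*(x + 2)^2*(x + 4)*(x - 1)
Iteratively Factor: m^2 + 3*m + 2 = (m + 1)*(m + 2)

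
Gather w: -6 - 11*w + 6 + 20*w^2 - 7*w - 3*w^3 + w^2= -3*w^3 + 21*w^2 - 18*w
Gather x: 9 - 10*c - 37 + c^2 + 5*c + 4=c^2 - 5*c - 24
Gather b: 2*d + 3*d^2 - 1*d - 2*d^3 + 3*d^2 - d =-2*d^3 + 6*d^2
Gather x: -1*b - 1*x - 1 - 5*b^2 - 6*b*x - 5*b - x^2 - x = -5*b^2 - 6*b - x^2 + x*(-6*b - 2) - 1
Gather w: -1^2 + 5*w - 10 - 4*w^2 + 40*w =-4*w^2 + 45*w - 11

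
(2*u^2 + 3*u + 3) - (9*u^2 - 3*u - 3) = -7*u^2 + 6*u + 6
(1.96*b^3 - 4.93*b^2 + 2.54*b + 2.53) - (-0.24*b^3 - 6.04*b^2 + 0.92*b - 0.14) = 2.2*b^3 + 1.11*b^2 + 1.62*b + 2.67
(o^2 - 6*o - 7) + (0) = o^2 - 6*o - 7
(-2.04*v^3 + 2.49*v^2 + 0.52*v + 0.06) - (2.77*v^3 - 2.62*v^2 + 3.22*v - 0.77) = -4.81*v^3 + 5.11*v^2 - 2.7*v + 0.83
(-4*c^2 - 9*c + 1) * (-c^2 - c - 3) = 4*c^4 + 13*c^3 + 20*c^2 + 26*c - 3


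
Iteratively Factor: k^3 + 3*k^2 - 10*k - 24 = (k - 3)*(k^2 + 6*k + 8) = (k - 3)*(k + 2)*(k + 4)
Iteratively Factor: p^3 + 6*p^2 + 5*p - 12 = (p - 1)*(p^2 + 7*p + 12) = (p - 1)*(p + 4)*(p + 3)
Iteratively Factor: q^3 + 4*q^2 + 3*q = (q + 1)*(q^2 + 3*q) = q*(q + 1)*(q + 3)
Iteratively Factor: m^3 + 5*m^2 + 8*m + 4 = (m + 1)*(m^2 + 4*m + 4) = (m + 1)*(m + 2)*(m + 2)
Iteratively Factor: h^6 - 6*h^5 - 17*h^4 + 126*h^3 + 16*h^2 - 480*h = (h + 2)*(h^5 - 8*h^4 - h^3 + 128*h^2 - 240*h) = (h - 5)*(h + 2)*(h^4 - 3*h^3 - 16*h^2 + 48*h) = h*(h - 5)*(h + 2)*(h^3 - 3*h^2 - 16*h + 48) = h*(h - 5)*(h - 3)*(h + 2)*(h^2 - 16) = h*(h - 5)*(h - 3)*(h + 2)*(h + 4)*(h - 4)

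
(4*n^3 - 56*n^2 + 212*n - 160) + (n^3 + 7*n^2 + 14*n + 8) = 5*n^3 - 49*n^2 + 226*n - 152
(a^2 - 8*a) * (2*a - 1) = 2*a^3 - 17*a^2 + 8*a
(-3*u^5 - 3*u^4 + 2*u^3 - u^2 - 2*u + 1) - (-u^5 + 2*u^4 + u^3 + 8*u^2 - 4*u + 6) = -2*u^5 - 5*u^4 + u^3 - 9*u^2 + 2*u - 5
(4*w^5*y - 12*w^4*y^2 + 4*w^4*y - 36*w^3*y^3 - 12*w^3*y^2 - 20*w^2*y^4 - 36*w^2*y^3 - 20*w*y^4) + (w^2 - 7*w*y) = 4*w^5*y - 12*w^4*y^2 + 4*w^4*y - 36*w^3*y^3 - 12*w^3*y^2 - 20*w^2*y^4 - 36*w^2*y^3 + w^2 - 20*w*y^4 - 7*w*y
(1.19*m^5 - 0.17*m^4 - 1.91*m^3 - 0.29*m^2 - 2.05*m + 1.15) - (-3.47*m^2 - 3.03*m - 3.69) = 1.19*m^5 - 0.17*m^4 - 1.91*m^3 + 3.18*m^2 + 0.98*m + 4.84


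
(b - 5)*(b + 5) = b^2 - 25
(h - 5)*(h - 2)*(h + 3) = h^3 - 4*h^2 - 11*h + 30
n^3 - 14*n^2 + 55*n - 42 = (n - 7)*(n - 6)*(n - 1)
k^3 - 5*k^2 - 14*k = k*(k - 7)*(k + 2)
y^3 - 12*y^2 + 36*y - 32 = (y - 8)*(y - 2)^2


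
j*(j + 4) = j^2 + 4*j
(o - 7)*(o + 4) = o^2 - 3*o - 28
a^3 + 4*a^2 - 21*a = a*(a - 3)*(a + 7)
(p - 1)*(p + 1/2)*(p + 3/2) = p^3 + p^2 - 5*p/4 - 3/4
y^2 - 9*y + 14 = (y - 7)*(y - 2)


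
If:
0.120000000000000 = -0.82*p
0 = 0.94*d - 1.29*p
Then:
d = -0.20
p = -0.15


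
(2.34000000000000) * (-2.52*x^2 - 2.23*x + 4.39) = -5.8968*x^2 - 5.2182*x + 10.2726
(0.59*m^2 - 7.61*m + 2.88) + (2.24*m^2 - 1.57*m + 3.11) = 2.83*m^2 - 9.18*m + 5.99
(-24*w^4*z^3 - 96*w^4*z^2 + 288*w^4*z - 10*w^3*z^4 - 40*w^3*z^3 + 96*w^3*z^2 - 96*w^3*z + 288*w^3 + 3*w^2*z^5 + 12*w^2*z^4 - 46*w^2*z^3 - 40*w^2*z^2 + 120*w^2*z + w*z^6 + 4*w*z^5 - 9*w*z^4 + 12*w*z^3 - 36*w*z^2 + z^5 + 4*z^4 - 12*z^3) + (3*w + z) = -24*w^4*z^3 - 96*w^4*z^2 + 288*w^4*z - 10*w^3*z^4 - 40*w^3*z^3 + 96*w^3*z^2 - 96*w^3*z + 288*w^3 + 3*w^2*z^5 + 12*w^2*z^4 - 46*w^2*z^3 - 40*w^2*z^2 + 120*w^2*z + w*z^6 + 4*w*z^5 - 9*w*z^4 + 12*w*z^3 - 36*w*z^2 + 3*w + z^5 + 4*z^4 - 12*z^3 + z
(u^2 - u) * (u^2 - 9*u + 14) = u^4 - 10*u^3 + 23*u^2 - 14*u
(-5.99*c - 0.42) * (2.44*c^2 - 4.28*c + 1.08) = -14.6156*c^3 + 24.6124*c^2 - 4.6716*c - 0.4536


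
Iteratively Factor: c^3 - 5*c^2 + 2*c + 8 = (c - 2)*(c^2 - 3*c - 4) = (c - 4)*(c - 2)*(c + 1)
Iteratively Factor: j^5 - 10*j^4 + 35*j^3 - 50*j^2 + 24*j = (j - 4)*(j^4 - 6*j^3 + 11*j^2 - 6*j) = j*(j - 4)*(j^3 - 6*j^2 + 11*j - 6) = j*(j - 4)*(j - 2)*(j^2 - 4*j + 3) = j*(j - 4)*(j - 3)*(j - 2)*(j - 1)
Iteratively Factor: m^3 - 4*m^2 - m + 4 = (m - 4)*(m^2 - 1) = (m - 4)*(m + 1)*(m - 1)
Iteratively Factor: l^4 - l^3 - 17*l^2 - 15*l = (l + 3)*(l^3 - 4*l^2 - 5*l) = (l + 1)*(l + 3)*(l^2 - 5*l) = l*(l + 1)*(l + 3)*(l - 5)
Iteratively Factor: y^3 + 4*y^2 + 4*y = (y + 2)*(y^2 + 2*y) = y*(y + 2)*(y + 2)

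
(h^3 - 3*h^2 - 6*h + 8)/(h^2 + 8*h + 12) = (h^2 - 5*h + 4)/(h + 6)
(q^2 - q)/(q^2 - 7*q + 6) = q/(q - 6)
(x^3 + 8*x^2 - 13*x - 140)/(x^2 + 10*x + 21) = (x^2 + x - 20)/(x + 3)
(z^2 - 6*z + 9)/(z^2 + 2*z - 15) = (z - 3)/(z + 5)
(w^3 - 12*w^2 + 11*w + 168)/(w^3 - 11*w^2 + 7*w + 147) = (w - 8)/(w - 7)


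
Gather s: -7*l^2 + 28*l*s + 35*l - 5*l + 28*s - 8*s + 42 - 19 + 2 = -7*l^2 + 30*l + s*(28*l + 20) + 25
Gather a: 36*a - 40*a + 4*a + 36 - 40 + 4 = 0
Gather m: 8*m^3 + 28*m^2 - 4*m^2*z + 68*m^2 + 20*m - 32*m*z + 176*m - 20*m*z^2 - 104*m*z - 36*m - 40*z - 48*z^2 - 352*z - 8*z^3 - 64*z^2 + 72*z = 8*m^3 + m^2*(96 - 4*z) + m*(-20*z^2 - 136*z + 160) - 8*z^3 - 112*z^2 - 320*z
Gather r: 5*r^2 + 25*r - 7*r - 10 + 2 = 5*r^2 + 18*r - 8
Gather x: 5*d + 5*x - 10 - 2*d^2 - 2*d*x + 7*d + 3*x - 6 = -2*d^2 + 12*d + x*(8 - 2*d) - 16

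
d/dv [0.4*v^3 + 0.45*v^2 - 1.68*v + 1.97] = 1.2*v^2 + 0.9*v - 1.68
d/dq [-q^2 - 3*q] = -2*q - 3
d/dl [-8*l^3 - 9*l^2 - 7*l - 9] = -24*l^2 - 18*l - 7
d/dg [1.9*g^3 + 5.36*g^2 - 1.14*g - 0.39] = 5.7*g^2 + 10.72*g - 1.14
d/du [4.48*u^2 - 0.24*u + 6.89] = 8.96*u - 0.24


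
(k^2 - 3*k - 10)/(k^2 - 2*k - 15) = (k + 2)/(k + 3)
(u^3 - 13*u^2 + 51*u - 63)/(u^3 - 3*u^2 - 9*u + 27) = (u - 7)/(u + 3)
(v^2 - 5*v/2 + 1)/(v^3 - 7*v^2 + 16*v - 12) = (v - 1/2)/(v^2 - 5*v + 6)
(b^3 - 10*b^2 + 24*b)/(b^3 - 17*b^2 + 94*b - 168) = b/(b - 7)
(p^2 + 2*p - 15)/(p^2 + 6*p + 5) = (p - 3)/(p + 1)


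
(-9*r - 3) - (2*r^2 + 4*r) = -2*r^2 - 13*r - 3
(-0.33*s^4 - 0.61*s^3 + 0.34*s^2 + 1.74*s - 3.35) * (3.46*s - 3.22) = -1.1418*s^5 - 1.048*s^4 + 3.1406*s^3 + 4.9256*s^2 - 17.1938*s + 10.787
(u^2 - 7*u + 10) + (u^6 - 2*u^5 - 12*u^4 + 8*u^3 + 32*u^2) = u^6 - 2*u^5 - 12*u^4 + 8*u^3 + 33*u^2 - 7*u + 10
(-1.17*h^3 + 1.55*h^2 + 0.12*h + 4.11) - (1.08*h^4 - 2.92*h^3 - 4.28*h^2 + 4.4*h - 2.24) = -1.08*h^4 + 1.75*h^3 + 5.83*h^2 - 4.28*h + 6.35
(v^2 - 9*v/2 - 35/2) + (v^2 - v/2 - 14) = 2*v^2 - 5*v - 63/2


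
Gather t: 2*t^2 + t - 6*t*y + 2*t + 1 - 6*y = 2*t^2 + t*(3 - 6*y) - 6*y + 1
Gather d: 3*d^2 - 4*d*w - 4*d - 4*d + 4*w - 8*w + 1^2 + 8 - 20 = 3*d^2 + d*(-4*w - 8) - 4*w - 11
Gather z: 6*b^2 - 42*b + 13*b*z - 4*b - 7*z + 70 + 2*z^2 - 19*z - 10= 6*b^2 - 46*b + 2*z^2 + z*(13*b - 26) + 60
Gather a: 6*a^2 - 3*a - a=6*a^2 - 4*a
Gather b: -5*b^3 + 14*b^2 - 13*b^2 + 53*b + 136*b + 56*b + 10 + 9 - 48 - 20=-5*b^3 + b^2 + 245*b - 49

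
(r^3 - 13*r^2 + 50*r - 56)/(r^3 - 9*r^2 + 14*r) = (r - 4)/r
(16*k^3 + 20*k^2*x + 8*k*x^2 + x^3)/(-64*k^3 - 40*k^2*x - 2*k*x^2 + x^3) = (2*k + x)/(-8*k + x)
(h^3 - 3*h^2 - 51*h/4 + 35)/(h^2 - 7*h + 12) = (h^2 + h - 35/4)/(h - 3)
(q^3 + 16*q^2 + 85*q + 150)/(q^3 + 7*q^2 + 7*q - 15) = (q^2 + 11*q + 30)/(q^2 + 2*q - 3)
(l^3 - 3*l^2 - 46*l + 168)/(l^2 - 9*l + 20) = (l^2 + l - 42)/(l - 5)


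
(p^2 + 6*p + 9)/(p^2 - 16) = (p^2 + 6*p + 9)/(p^2 - 16)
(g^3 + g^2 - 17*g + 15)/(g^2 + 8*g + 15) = (g^2 - 4*g + 3)/(g + 3)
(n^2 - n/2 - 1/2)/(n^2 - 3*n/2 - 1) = (n - 1)/(n - 2)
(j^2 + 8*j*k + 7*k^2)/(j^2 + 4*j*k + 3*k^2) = (j + 7*k)/(j + 3*k)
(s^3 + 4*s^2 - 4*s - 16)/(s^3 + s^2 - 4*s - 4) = (s + 4)/(s + 1)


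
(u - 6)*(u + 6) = u^2 - 36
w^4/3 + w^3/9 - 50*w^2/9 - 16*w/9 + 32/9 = (w/3 + 1/3)*(w - 4)*(w - 2/3)*(w + 4)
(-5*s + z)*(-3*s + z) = 15*s^2 - 8*s*z + z^2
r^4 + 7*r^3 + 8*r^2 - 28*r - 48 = (r - 2)*(r + 2)*(r + 3)*(r + 4)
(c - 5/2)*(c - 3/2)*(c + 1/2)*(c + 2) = c^4 - 3*c^3/2 - 21*c^2/4 + 43*c/8 + 15/4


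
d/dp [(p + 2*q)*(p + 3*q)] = 2*p + 5*q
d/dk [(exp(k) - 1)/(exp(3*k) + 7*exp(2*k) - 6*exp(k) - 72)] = ((1 - exp(k))*(3*exp(2*k) + 14*exp(k) - 6) + exp(3*k) + 7*exp(2*k) - 6*exp(k) - 72)*exp(k)/(exp(3*k) + 7*exp(2*k) - 6*exp(k) - 72)^2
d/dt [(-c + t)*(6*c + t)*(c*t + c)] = c*(-6*c^2 + 10*c*t + 5*c + 3*t^2 + 2*t)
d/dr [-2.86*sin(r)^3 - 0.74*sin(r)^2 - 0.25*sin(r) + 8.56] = (-1.48*sin(r) + 4.29*cos(2*r) - 4.54)*cos(r)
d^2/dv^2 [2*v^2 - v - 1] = 4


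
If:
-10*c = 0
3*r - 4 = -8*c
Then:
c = 0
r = 4/3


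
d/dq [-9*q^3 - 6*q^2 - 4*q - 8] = -27*q^2 - 12*q - 4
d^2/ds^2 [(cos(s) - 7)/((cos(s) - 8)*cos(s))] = (20*sin(s)^4/cos(s)^3 + sin(s)^2 - 167 + 446/cos(s) + 336/cos(s)^2 - 916/cos(s)^3)/(cos(s) - 8)^3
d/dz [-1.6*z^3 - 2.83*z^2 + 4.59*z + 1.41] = -4.8*z^2 - 5.66*z + 4.59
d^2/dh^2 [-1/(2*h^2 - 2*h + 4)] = (h^2 - h - (2*h - 1)^2 + 2)/(h^2 - h + 2)^3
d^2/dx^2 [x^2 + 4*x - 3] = 2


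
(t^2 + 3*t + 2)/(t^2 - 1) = (t + 2)/(t - 1)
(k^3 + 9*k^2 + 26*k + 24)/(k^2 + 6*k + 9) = (k^2 + 6*k + 8)/(k + 3)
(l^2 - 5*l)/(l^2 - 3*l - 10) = l/(l + 2)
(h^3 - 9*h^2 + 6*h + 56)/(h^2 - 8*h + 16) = (h^2 - 5*h - 14)/(h - 4)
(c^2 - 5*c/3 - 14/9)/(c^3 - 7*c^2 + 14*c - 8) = (9*c^2 - 15*c - 14)/(9*(c^3 - 7*c^2 + 14*c - 8))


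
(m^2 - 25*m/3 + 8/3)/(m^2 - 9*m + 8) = (m - 1/3)/(m - 1)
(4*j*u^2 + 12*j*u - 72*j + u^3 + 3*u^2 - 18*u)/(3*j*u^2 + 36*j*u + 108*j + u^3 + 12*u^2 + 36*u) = (4*j*u - 12*j + u^2 - 3*u)/(3*j*u + 18*j + u^2 + 6*u)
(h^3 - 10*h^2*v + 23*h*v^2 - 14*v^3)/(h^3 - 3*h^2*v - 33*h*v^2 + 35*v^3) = (h - 2*v)/(h + 5*v)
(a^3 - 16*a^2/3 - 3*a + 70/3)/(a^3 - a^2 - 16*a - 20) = (a - 7/3)/(a + 2)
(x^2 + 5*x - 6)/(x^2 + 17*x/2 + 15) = 2*(x - 1)/(2*x + 5)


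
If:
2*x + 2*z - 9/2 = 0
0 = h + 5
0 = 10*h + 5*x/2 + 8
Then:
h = -5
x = 84/5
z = -291/20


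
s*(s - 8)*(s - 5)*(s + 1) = s^4 - 12*s^3 + 27*s^2 + 40*s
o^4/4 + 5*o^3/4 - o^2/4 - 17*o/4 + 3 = (o/4 + 1)*(o - 1)^2*(o + 3)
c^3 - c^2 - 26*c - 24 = (c - 6)*(c + 1)*(c + 4)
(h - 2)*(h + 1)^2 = h^3 - 3*h - 2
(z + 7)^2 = z^2 + 14*z + 49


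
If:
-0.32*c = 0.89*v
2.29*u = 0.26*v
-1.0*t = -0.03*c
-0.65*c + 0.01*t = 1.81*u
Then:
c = 0.00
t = 0.00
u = 0.00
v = 0.00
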